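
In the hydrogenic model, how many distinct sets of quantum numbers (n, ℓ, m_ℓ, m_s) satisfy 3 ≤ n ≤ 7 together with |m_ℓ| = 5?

12

Go shell by shell, enumerating (ℓ, m_ℓ) with |m_ℓ| = 5:
n=6 → 2; n=7 → 4.
Orbitals: 2 + 4 = 6. Including both spin states (m_s = ±1/2) gives 2 × 6 = 12 states.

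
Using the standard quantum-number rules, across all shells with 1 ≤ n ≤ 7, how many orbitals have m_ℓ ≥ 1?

56

Go shell by shell, enumerating (ℓ, m_ℓ) with m_ℓ ≥ 1:
n=2 → 1; n=3 → 3; n=4 → 6; n=5 → 10; n=6 → 15; n=7 → 21.
Total orbitals: 1 + 3 + 6 + 10 + 15 + 21 = 56.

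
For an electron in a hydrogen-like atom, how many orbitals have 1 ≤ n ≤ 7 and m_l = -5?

Treat each shell separately and count matching orbitals:
n=6 → 1; n=7 → 2.
Total orbitals: 1 + 2 = 3.

3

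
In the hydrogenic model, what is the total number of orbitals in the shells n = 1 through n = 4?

Shell n has n² orbitals: 1²=1 + 2²=4 + 3²=9 + 4²=16 = 30 orbitals.

30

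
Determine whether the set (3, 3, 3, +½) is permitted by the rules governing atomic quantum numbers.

Invalid

The orbital quantum number must satisfy 0 ≤ l ≤ n−1. With n = 3 the allowed l values are 0, 1, 2, so l = 3 is out of range.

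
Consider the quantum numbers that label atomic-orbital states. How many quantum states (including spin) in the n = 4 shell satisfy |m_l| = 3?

The n = 4 shell has l = 0 through 3; check each.
Contributions: l=3 → 2.
Orbitals: 2. Each orbital carries two spin states, so 2 × 2 = 4 states.

4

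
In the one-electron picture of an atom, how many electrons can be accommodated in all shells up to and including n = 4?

Total orbitals = 1² + 2² + 3² + 4² = 30. Doubling for spin gives 60 electrons.

60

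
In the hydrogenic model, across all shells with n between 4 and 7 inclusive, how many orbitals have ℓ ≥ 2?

110

Go shell by shell, enumerating (ℓ, m_ℓ) with ℓ ≥ 2:
n=4 → 12; n=5 → 21; n=6 → 32; n=7 → 45.
Total orbitals: 12 + 21 + 32 + 45 = 110.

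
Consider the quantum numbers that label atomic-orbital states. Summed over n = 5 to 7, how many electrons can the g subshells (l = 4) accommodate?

54

A g subshell (l = 4) exists for every n ≥ 5, so shells n = 5, 6, 7 each contribute one — 3 subshells.
Since each g subshell holds 2(2·4+1) = 18 electrons, the total is 3 × 18 = 54.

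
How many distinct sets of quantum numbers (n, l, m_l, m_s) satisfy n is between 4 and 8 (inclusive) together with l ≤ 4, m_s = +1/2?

116

Per-shell orbital counts meeting the constraint:
n=4 → 16; n=5 → 25; n=6 → 25; n=7 → 25; n=8 → 25.
Orbitals: 16 + 25 + 25 + 25 + 25 = 116. With m_s fixed to +1/2 there is one state per orbital, so 116 states.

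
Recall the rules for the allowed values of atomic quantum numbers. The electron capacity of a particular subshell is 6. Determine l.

l = 1 (p)

2(2l+1) = 6 ⇒ 2l+1 = 3 ⇒ l = 1.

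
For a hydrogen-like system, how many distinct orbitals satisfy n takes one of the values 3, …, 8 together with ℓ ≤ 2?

For each n in the range, tally the orbitals obeying ℓ ≤ 2:
n=3 → 9; n=4 → 9; n=5 → 9; n=6 → 9; n=7 → 9; n=8 → 9.
Total orbitals: 9 + 9 + 9 + 9 + 9 + 9 = 54.

54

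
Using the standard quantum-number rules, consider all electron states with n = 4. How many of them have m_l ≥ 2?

6

For n = 4, l ranges over 0 … 3.
The (l, m_l) pairs meeting m_l ≥ 2 give: l=2 → 1; l=3 → 2.
Orbitals: 1 + 2 = 3. Each orbital carries two spin states, so 3 × 2 = 6 states.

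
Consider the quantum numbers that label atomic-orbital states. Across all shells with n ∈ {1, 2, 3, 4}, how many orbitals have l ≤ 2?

23

Go shell by shell, enumerating (l, m_l) with l ≤ 2:
n=1 → 1; n=2 → 4; n=3 → 9; n=4 → 9.
Total orbitals: 1 + 4 + 9 + 9 = 23.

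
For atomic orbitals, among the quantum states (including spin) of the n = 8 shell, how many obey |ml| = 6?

8

Go through l = 0, …, 7 (the values permitted for n = 8).
Orbitals with |ml| = 6, by l: l=6 → 2; l=7 → 2.
Orbitals: 2 + 2 = 4. Each orbital carries two spin states, so 4 × 2 = 8 states.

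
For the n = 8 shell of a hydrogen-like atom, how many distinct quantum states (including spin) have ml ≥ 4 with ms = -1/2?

Go through l = 0, …, 7 (the values permitted for n = 8).
Orbitals with ml ≥ 4, by l: l=4 → 1; l=5 → 2; l=6 → 3; l=7 → 4.
Orbitals: 1 + 2 + 3 + 4 = 10. With ms fixed to a single value there is one state per orbital, giving 10 states.

10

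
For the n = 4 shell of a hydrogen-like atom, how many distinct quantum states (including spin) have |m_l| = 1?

Orbitals with |m_l| = 1, by l: l=1 → 2; l=2 → 2; l=3 → 2.
Orbitals: 2 + 2 + 2 = 6. Each orbital carries two spin states, so 6 × 2 = 12 states.

12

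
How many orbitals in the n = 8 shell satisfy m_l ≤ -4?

The n = 8 shell has l = 0 through 7; check each.
Orbitals with m_l ≤ -4, by l: l=4 → 1; l=5 → 2; l=6 → 3; l=7 → 4.
Total orbitals: 1 + 2 + 3 + 4 = 10.

10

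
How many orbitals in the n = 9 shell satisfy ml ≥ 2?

Go through l = 0, …, 8 (the values permitted for n = 9).
The (l, ml) pairs meeting ml ≥ 2 give: l=2 → 1; l=3 → 2; l=4 → 3; l=5 → 4; l=6 → 5; l=7 → 6; l=8 → 7.
Total orbitals: 1 + 2 + 3 + 4 + 5 + 6 + 7 = 28.

28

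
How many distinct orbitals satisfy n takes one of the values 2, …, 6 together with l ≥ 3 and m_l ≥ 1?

Go shell by shell, enumerating (l, m_l) with l ≥ 3 and m_l ≥ 1:
n=4 → 3; n=5 → 7; n=6 → 12.
Total orbitals: 3 + 7 + 12 = 22.

22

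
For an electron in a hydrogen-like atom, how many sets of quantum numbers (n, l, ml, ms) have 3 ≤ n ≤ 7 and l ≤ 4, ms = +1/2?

100

Go shell by shell, enumerating (l, ml) with l ≤ 4:
n=3 → 9; n=4 → 16; n=5 → 25; n=6 → 25; n=7 → 25.
Orbitals: 9 + 16 + 25 + 25 + 25 = 100. With ms fixed to +1/2 there is one state per orbital, so 100 states.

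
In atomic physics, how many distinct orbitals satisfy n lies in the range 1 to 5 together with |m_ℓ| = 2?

Treat each shell separately and count matching orbitals:
n=3 → 2; n=4 → 4; n=5 → 6.
Total orbitals: 2 + 4 + 6 = 12.

12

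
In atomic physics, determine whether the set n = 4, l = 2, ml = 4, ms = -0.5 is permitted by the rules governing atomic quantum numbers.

The magnetic quantum number must satisfy −l ≤ ml ≤ l. With l = 2, ml can only be -2, -1, 0, 1, 2, so ml = 4 is forbidden.

Not allowed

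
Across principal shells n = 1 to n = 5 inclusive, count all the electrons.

110

Shell n has n² orbitals: 1²=1 + 2²=4 + 3²=9 + 4²=16 + 5²=25 = 55 orbitals.
Two spin states per orbital: 2 × 55 = 110 electrons.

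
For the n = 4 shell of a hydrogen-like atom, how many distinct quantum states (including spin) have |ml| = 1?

Orbitals with |ml| = 1, by l: l=1 → 2; l=2 → 2; l=3 → 2.
Orbitals: 2 + 2 + 2 = 6. Each orbital carries two spin states, so 6 × 2 = 12 states.

12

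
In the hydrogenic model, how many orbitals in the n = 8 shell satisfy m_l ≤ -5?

6

With n = 8 the allowed l are 0, 1, …, 7.
The (l, m_l) pairs meeting m_l ≤ -5 give: l=5 → 1; l=6 → 2; l=7 → 3.
Total orbitals: 1 + 2 + 3 = 6.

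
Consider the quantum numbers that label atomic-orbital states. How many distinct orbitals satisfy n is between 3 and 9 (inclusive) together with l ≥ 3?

217

Work shell by shell — for each n, count the (l, m_l) pairs that satisfy l ≥ 3:
n=4 → 7; n=5 → 16; n=6 → 27; n=7 → 40; n=8 → 55; n=9 → 72.
Total orbitals: 7 + 16 + 27 + 40 + 55 + 72 = 217.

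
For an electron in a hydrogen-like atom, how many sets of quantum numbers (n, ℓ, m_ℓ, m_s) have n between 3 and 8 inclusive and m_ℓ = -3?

Go shell by shell, enumerating (ℓ, m_ℓ) with m_ℓ = -3:
n=4 → 1; n=5 → 2; n=6 → 3; n=7 → 4; n=8 → 5.
Orbitals: 1 + 2 + 3 + 4 + 5 = 15. Including both spin states (m_s = ±1/2) gives 2 × 15 = 30 states.

30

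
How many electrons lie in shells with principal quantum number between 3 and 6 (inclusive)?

Shell n has n² orbitals: 3²=9 + 4²=16 + 5²=25 + 6²=36 = 86 orbitals.
Two spin states per orbital: 2 × 86 = 172 electrons.

172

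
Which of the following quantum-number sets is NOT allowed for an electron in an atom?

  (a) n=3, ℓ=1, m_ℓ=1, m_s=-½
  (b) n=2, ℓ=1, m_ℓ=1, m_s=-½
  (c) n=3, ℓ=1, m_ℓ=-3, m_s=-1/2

(c) has |m_ℓ| = 3 > ℓ = 1, violating −ℓ ≤ m_ℓ ≤ ℓ.
The remaining sets (a), (b) satisfy all four rules.

(c)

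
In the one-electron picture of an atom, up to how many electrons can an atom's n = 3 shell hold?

18

A shell holds 2n² electrons: 2 × 3² = 2 × 9 = 18.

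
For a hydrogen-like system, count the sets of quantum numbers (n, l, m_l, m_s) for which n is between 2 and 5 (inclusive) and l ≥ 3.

46

Per-shell orbital counts meeting the constraint:
n=4 → 7; n=5 → 16.
Orbitals: 7 + 16 = 23. Including both spin states (m_s = ±1/2) gives 2 × 23 = 46 states.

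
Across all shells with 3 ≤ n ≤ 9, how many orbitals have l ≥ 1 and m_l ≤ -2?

For each n in the range, tally the orbitals obeying l ≥ 1 and m_l ≤ -2:
n=3 → 1; n=4 → 3; n=5 → 6; n=6 → 10; n=7 → 15; n=8 → 21; n=9 → 28.
Total orbitals: 1 + 3 + 6 + 10 + 15 + 21 + 28 = 84.

84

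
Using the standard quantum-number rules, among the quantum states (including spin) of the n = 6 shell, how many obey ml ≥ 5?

2

For n = 6, l ranges over 0 … 5.
Per l-value: l=5 → 1.
Orbitals: 1. Each orbital carries two spin states, so 1 × 2 = 2 states.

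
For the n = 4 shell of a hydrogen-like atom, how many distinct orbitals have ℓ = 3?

Go through ℓ = 0, …, 3 (the values permitted for n = 4).
Contributions: ℓ=3 → 7.
Total orbitals: 7.

7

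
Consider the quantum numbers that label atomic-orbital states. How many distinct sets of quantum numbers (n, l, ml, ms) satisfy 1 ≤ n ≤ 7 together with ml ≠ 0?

Go shell by shell, enumerating (l, ml) with ml ≠ 0:
n=2 → 2; n=3 → 6; n=4 → 12; n=5 → 20; n=6 → 30; n=7 → 42.
Orbitals: 2 + 6 + 12 + 20 + 30 + 42 = 112. Including both spin states (ms = ±1/2) gives 2 × 112 = 224 states.

224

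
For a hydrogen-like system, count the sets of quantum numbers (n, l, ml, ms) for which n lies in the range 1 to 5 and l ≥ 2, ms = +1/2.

38

Per-shell orbital counts meeting the constraint:
n=3 → 5; n=4 → 12; n=5 → 21.
Orbitals: 5 + 12 + 21 = 38. With ms fixed to +1/2 there is one state per orbital, so 38 states.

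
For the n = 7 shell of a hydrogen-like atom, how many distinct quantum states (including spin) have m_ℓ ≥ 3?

For n = 7, ℓ ranges over 0 … 6.
Orbitals with m_ℓ ≥ 3, by ℓ: ℓ=3 → 1; ℓ=4 → 2; ℓ=5 → 3; ℓ=6 → 4.
Orbitals: 1 + 2 + 3 + 4 = 10. Each orbital carries two spin states, so 10 × 2 = 20 states.

20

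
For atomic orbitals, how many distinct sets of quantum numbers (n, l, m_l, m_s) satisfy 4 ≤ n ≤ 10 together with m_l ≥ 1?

322

Per-shell orbital counts meeting the constraint:
n=4 → 6; n=5 → 10; n=6 → 15; n=7 → 21; n=8 → 28; n=9 → 36; n=10 → 45.
Orbitals: 6 + 10 + 15 + 21 + 28 + 36 + 45 = 161. Including both spin states (m_s = ±1/2) gives 2 × 161 = 322 states.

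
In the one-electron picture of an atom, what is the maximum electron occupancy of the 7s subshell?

A subshell with l = 0 has 2l+1 = 1 orbital, each holding 2 electrons (spin ±1/2), so 1 × 2 = 2.

2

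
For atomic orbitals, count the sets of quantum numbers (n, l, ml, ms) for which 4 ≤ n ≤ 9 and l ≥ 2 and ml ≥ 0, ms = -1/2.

137

Count contributing orbitals for each principal shell:
n=4 → 7; n=5 → 12; n=6 → 18; n=7 → 25; n=8 → 33; n=9 → 42.
Orbitals: 7 + 12 + 18 + 25 + 33 + 42 = 137. With ms fixed to -1/2 there is one state per orbital, so 137 states.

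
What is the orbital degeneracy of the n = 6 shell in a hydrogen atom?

36

The n = 6 shell contains n² = 6² = 36 orbitals.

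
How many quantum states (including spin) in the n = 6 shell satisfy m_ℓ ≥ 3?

12

Contributions: ℓ=3 → 1; ℓ=4 → 2; ℓ=5 → 3.
Orbitals: 1 + 2 + 3 = 6. Each orbital carries two spin states, so 6 × 2 = 12 states.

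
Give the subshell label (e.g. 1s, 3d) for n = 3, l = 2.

3d

l = 2 corresponds to the letter 'd', so the subshell is 3d.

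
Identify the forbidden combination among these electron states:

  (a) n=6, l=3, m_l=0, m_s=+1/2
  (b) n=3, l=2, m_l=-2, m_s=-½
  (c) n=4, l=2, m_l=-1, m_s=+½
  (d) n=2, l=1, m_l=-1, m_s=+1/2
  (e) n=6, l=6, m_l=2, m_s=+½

(e)

(e) has l = 6 ≥ n = 6, violating 0 ≤ l ≤ n−1.
The remaining sets (a), (b), (c), (d) satisfy all four rules.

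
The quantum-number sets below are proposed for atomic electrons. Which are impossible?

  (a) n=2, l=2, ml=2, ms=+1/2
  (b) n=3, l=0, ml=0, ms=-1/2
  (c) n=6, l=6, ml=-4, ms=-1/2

(a) has l = 2 ≥ n = 2, violating 0 ≤ l ≤ n−1.
(c) has l = 6 ≥ n = 6, violating 0 ≤ l ≤ n−1.
The remaining set (b) satisfies all four rules.

(a) and (c)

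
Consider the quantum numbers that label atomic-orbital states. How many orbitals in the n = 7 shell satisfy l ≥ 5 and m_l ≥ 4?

5

For n = 7, l ranges over 0 … 6.
Per l-value: l=5 → 2; l=6 → 3.
Total orbitals: 2 + 3 = 5.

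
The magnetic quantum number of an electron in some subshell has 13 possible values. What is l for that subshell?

l = 6

m_l ranges over 2l+1 integers, so 2l+1 = 13 ⇒ l = 6.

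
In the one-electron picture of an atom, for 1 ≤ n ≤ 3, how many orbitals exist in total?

Total orbitals = 1² + 2² + 3² = 14.

14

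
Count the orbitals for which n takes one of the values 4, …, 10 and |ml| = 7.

12

Go shell by shell, enumerating (l, ml) with |ml| = 7:
n=8 → 2; n=9 → 4; n=10 → 6.
Total orbitals: 2 + 4 + 6 = 12.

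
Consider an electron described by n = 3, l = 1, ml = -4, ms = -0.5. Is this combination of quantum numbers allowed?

The magnetic quantum number must satisfy −l ≤ ml ≤ l. With l = 1, ml can only be -1, 0, 1, so ml = -4 is forbidden.

Invalid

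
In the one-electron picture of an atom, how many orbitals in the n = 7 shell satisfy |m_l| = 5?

4

Orbitals with |m_l| = 5, by l: l=5 → 2; l=6 → 2.
Total orbitals: 2 + 2 = 4.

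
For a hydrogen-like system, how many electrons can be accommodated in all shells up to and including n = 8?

408

Total orbitals = 1² + 2² + 3² + 4² + 5² + 6² + 7² + 8² = 204. Doubling for spin gives 408 electrons.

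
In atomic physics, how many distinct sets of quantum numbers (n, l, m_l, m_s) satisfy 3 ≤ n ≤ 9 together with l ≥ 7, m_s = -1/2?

Treat each shell separately and count matching orbitals:
n=8 → 15; n=9 → 32.
Orbitals: 15 + 32 = 47. With m_s fixed to -1/2 there is one state per orbital, so 47 states.

47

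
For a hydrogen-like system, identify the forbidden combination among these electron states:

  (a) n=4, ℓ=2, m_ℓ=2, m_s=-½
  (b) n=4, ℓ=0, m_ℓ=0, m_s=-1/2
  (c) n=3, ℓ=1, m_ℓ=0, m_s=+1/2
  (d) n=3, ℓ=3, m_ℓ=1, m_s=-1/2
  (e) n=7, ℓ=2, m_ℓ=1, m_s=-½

(d) has ℓ = 3 ≥ n = 3, violating 0 ≤ ℓ ≤ n−1.
The remaining sets (a), (b), (c), (e) satisfy all four rules.

(d)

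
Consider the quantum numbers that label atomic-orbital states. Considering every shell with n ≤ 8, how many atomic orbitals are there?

Total orbitals = 1² + 2² + 3² + 4² + 5² + 6² + 7² + 8² = 204.

204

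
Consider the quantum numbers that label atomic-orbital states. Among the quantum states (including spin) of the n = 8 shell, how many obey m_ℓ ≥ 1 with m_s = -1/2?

Orbitals with m_ℓ ≥ 1, by ℓ: ℓ=1 → 1; ℓ=2 → 2; ℓ=3 → 3; ℓ=4 → 4; ℓ=5 → 5; ℓ=6 → 6; ℓ=7 → 7.
Orbitals: 1 + 2 + 3 + 4 + 5 + 6 + 7 = 28. With m_s fixed to a single value there is one state per orbital, giving 28 states.

28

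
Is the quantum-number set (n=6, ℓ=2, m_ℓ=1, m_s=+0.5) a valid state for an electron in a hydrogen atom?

n = 6 is a positive integer. ℓ = 2 satisfies 0 ≤ ℓ ≤ n−1 = 5. m_ℓ = 1 lies in the range −ℓ … +ℓ (here −2 … 2). m_s = +1/2 is one of ±1/2.
All four constraints are satisfied.

Valid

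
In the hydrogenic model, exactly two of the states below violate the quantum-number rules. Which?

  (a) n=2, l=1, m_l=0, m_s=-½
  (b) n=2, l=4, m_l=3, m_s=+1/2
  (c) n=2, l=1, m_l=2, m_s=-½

(b) has l = 4 ≥ n = 2, violating 0 ≤ l ≤ n−1.
(c) has |m_l| = 2 > l = 1, violating −l ≤ m_l ≤ l.
The remaining set (a) satisfies all four rules.

(b) and (c)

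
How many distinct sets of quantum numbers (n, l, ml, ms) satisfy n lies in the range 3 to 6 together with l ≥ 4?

58

Per-shell orbital counts meeting the constraint:
n=5 → 9; n=6 → 20.
Orbitals: 9 + 20 = 29. Including both spin states (ms = ±1/2) gives 2 × 29 = 58 states.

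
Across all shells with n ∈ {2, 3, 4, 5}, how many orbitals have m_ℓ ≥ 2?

10

For each n in the range, tally the orbitals obeying m_ℓ ≥ 2:
n=3 → 1; n=4 → 3; n=5 → 6.
Total orbitals: 1 + 3 + 6 = 10.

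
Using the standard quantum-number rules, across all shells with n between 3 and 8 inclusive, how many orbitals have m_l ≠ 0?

Go shell by shell, enumerating (l, m_l) with m_l ≠ 0:
n=3 → 6; n=4 → 12; n=5 → 20; n=6 → 30; n=7 → 42; n=8 → 56.
Total orbitals: 6 + 12 + 20 + 30 + 42 + 56 = 166.

166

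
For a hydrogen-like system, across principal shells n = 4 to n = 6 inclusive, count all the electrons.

154

Shell n has n² orbitals: 4²=16 + 5²=25 + 6²=36 = 77 orbitals.
Two spin states per orbital: 2 × 77 = 154 electrons.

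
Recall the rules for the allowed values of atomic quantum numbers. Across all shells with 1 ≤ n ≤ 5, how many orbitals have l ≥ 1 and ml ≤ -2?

10

For each n in the range, tally the orbitals obeying l ≥ 1 and ml ≤ -2:
n=3 → 1; n=4 → 3; n=5 → 6.
Total orbitals: 1 + 3 + 6 = 10.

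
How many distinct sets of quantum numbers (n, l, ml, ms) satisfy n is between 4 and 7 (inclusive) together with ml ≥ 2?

68

Go shell by shell, enumerating (l, ml) with ml ≥ 2:
n=4 → 3; n=5 → 6; n=6 → 10; n=7 → 15.
Orbitals: 3 + 6 + 10 + 15 = 34. Including both spin states (ms = ±1/2) gives 2 × 34 = 68 states.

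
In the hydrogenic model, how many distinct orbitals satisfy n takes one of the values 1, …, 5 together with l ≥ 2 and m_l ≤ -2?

For each n in the range, tally the orbitals obeying l ≥ 2 and m_l ≤ -2:
n=3 → 1; n=4 → 3; n=5 → 6.
Total orbitals: 1 + 3 + 6 = 10.

10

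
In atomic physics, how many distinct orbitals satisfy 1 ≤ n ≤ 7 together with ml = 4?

For each n in the range, tally the orbitals obeying ml = 4:
n=5 → 1; n=6 → 2; n=7 → 3.
Total orbitals: 1 + 2 + 3 = 6.

6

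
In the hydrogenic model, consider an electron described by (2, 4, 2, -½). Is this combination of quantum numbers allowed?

Not allowed

The orbital quantum number must satisfy 0 ≤ ℓ ≤ n−1. With n = 2 the allowed ℓ values are 0, 1, so ℓ = 4 is out of range.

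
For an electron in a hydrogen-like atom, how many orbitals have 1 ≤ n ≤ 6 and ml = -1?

Go shell by shell, enumerating (l, ml) with ml = -1:
n=2 → 1; n=3 → 2; n=4 → 3; n=5 → 4; n=6 → 5.
Total orbitals: 1 + 2 + 3 + 4 + 5 = 15.

15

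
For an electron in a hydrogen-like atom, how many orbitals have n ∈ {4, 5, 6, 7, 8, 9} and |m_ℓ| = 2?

54

Count contributing orbitals for each principal shell:
n=4 → 4; n=5 → 6; n=6 → 8; n=7 → 10; n=8 → 12; n=9 → 14.
Total orbitals: 4 + 6 + 8 + 10 + 12 + 14 = 54.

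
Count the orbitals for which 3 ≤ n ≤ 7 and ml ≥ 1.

55

Treat each shell separately and count matching orbitals:
n=3 → 3; n=4 → 6; n=5 → 10; n=6 → 15; n=7 → 21.
Total orbitals: 3 + 6 + 10 + 15 + 21 = 55.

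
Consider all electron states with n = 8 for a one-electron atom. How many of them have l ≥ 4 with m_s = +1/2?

48

The n = 8 shell has l = 0 through 7; check each.
Orbitals with l ≥ 4, by l: l=4 → 9; l=5 → 11; l=6 → 13; l=7 → 15.
Orbitals: 9 + 11 + 13 + 15 = 48. With m_s fixed to a single value there is one state per orbital, giving 48 states.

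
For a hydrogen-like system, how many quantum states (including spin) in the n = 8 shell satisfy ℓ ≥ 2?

With n = 8 the allowed ℓ are 0, 1, …, 7.
Orbitals with ℓ ≥ 2, by ℓ: ℓ=2 → 5; ℓ=3 → 7; ℓ=4 → 9; ℓ=5 → 11; ℓ=6 → 13; ℓ=7 → 15.
Orbitals: 5 + 7 + 9 + 11 + 13 + 15 = 60. Each orbital carries two spin states, so 60 × 2 = 120 states.

120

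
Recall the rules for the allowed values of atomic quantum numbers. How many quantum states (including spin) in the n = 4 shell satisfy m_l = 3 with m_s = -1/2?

1

With n = 4 the allowed l are 0, 1, …, 3.
Contributions: l=3 → 1.
Orbitals: 1. With m_s fixed to a single value there is one state per orbital, giving 1 state.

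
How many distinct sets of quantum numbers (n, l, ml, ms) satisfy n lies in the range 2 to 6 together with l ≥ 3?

Treat each shell separately and count matching orbitals:
n=4 → 7; n=5 → 16; n=6 → 27.
Orbitals: 7 + 16 + 27 = 50. Including both spin states (ms = ±1/2) gives 2 × 50 = 100 states.

100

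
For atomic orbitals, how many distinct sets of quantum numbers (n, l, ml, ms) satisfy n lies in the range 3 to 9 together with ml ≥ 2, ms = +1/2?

Treat each shell separately and count matching orbitals:
n=3 → 1; n=4 → 3; n=5 → 6; n=6 → 10; n=7 → 15; n=8 → 21; n=9 → 28.
Orbitals: 1 + 3 + 6 + 10 + 15 + 21 + 28 = 84. With ms fixed to +1/2 there is one state per orbital, so 84 states.

84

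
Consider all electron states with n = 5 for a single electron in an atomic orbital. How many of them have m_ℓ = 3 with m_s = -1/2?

2

Go through ℓ = 0, …, 4 (the values permitted for n = 5).
Orbitals with m_ℓ = 3, by ℓ: ℓ=3 → 1; ℓ=4 → 1.
Orbitals: 1 + 1 = 2. With m_s fixed to a single value there is one state per orbital, giving 2 states.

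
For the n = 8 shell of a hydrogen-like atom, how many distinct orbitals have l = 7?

With n = 8 the allowed l are 0, 1, …, 7.
Contributions: l=7 → 15.
Total orbitals: 15.

15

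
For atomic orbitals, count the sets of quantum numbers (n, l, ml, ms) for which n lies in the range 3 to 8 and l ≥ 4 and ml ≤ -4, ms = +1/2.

20

Per-shell orbital counts meeting the constraint:
n=5 → 1; n=6 → 3; n=7 → 6; n=8 → 10.
Orbitals: 1 + 3 + 6 + 10 = 20. With ms fixed to +1/2 there is one state per orbital, so 20 states.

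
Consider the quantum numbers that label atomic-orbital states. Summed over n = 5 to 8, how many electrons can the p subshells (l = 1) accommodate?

24

A p subshell (l = 1) exists for every n ≥ 2, so shells n = 5, 6, 7, 8 each contribute one — 4 subshells.
Since each p subshell holds 2(2·1+1) = 6 electrons, the total is 4 × 6 = 24.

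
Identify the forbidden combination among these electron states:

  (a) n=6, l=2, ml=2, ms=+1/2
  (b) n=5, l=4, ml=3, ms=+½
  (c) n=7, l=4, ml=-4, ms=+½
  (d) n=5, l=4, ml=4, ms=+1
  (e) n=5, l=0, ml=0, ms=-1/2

(d) has ms = +1, but an electron's spin must be ±1/2.
The remaining sets (a), (b), (c), (e) satisfy all four rules.

(d)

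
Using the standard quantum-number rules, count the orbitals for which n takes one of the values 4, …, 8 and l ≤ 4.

116

Per-shell orbital counts meeting the constraint:
n=4 → 16; n=5 → 25; n=6 → 25; n=7 → 25; n=8 → 25.
Total orbitals: 16 + 25 + 25 + 25 + 25 = 116.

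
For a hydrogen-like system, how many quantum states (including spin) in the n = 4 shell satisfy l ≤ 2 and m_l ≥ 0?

With n = 4 the allowed l are 0, 1, …, 3.
Orbitals with l ≤ 2 and m_l ≥ 0, by l: l=0 → 1; l=1 → 2; l=2 → 3.
Orbitals: 1 + 2 + 3 = 6. Each orbital carries two spin states, so 6 × 2 = 12 states.

12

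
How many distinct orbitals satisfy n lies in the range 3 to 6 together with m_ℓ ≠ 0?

68

Go shell by shell, enumerating (ℓ, m_ℓ) with m_ℓ ≠ 0:
n=3 → 6; n=4 → 12; n=5 → 20; n=6 → 30.
Total orbitals: 6 + 12 + 20 + 30 = 68.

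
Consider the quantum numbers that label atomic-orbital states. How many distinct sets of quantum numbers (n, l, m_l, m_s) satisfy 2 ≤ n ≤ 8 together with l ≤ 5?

Count contributing orbitals for each principal shell:
n=2 → 4; n=3 → 9; n=4 → 16; n=5 → 25; n=6 → 36; n=7 → 36; n=8 → 36.
Orbitals: 4 + 9 + 16 + 25 + 36 + 36 + 36 = 162. Including both spin states (m_s = ±1/2) gives 2 × 162 = 324 states.

324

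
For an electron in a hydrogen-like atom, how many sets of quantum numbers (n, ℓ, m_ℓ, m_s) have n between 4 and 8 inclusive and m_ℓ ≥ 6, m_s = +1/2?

4

Work shell by shell — for each n, count the (ℓ, m_ℓ) pairs that satisfy m_ℓ ≥ 6:
n=7 → 1; n=8 → 3.
Orbitals: 1 + 3 = 4. With m_s fixed to +1/2 there is one state per orbital, so 4 states.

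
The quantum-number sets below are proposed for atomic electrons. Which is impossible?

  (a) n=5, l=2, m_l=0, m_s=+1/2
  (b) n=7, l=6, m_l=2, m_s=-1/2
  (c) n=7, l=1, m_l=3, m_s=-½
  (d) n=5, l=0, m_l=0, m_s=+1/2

(c)

(c) has |m_l| = 3 > l = 1, violating −l ≤ m_l ≤ l.
The remaining sets (a), (b), (d) satisfy all four rules.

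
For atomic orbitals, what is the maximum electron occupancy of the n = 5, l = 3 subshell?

A subshell with l = 3 has 2l+1 = 7 orbitals, each holding 2 electrons (spin ±1/2), so 7 × 2 = 14.

14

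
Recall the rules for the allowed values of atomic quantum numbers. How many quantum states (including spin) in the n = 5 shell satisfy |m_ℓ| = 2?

With n = 5 the allowed ℓ are 0, 1, …, 4.
Contributions: ℓ=2 → 2; ℓ=3 → 2; ℓ=4 → 2.
Orbitals: 2 + 2 + 2 = 6. Each orbital carries two spin states, so 6 × 2 = 12 states.

12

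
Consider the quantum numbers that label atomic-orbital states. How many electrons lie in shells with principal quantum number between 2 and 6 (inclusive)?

Shell n has n² orbitals: 2²=4 + 3²=9 + 4²=16 + 5²=25 + 6²=36 = 90 orbitals.
Two spin states per orbital: 2 × 90 = 180 electrons.

180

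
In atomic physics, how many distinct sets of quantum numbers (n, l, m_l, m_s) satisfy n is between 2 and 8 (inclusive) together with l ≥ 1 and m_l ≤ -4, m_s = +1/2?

Work shell by shell — for each n, count the (l, m_l) pairs that satisfy l ≥ 1 and m_l ≤ -4:
n=5 → 1; n=6 → 3; n=7 → 6; n=8 → 10.
Orbitals: 1 + 3 + 6 + 10 = 20. With m_s fixed to +1/2 there is one state per orbital, so 20 states.

20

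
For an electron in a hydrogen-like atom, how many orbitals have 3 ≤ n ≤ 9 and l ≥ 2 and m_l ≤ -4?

35

Treat each shell separately and count matching orbitals:
n=5 → 1; n=6 → 3; n=7 → 6; n=8 → 10; n=9 → 15.
Total orbitals: 1 + 3 + 6 + 10 + 15 = 35.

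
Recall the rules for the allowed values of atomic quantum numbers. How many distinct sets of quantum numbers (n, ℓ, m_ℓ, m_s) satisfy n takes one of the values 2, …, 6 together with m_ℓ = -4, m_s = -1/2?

Work shell by shell — for each n, count the (ℓ, m_ℓ) pairs that satisfy m_ℓ = -4:
n=5 → 1; n=6 → 2.
Orbitals: 1 + 2 = 3. With m_s fixed to -1/2 there is one state per orbital, so 3 states.

3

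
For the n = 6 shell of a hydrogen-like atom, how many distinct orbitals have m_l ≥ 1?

The n = 6 shell has l = 0 through 5; check each.
The (l, m_l) pairs meeting m_l ≥ 1 give: l=1 → 1; l=2 → 2; l=3 → 3; l=4 → 4; l=5 → 5.
Total orbitals: 1 + 2 + 3 + 4 + 5 = 15.

15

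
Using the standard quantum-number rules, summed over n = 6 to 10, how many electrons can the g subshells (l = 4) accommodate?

A g subshell (l = 4) exists for every n ≥ 5, so shells n = 6, 7, 8, 9, 10 each contribute one — 5 subshells.
Since each g subshell holds 2(2·4+1) = 18 electrons, the total is 5 × 18 = 90.

90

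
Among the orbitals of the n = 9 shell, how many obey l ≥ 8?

Go through l = 0, …, 8 (the values permitted for n = 9).
Orbitals with l ≥ 8, by l: l=8 → 17.
Total orbitals: 17.

17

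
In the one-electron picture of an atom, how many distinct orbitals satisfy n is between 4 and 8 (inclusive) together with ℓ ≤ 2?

45

Go shell by shell, enumerating (ℓ, m_ℓ) with ℓ ≤ 2:
n=4 → 9; n=5 → 9; n=6 → 9; n=7 → 9; n=8 → 9.
Total orbitals: 9 + 9 + 9 + 9 + 9 = 45.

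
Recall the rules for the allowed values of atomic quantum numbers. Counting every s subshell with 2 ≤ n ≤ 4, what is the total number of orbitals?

3

An s subshell (l = 0) exists for every n ≥ 1, so shells n = 2, 3, 4 each contribute one — 3 subshells.
Since each s subshell has 2·0+1 = 1 orbital, the total is 3 × 1 = 3.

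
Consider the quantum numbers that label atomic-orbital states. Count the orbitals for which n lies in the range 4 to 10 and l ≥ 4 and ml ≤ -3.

Count contributing orbitals for each principal shell:
n=5 → 2; n=6 → 5; n=7 → 9; n=8 → 14; n=9 → 20; n=10 → 27.
Total orbitals: 2 + 5 + 9 + 14 + 20 + 27 = 77.

77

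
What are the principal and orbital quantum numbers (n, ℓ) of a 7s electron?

n = 7, ℓ = 0

The leading integer gives n = 7; the letter 's' means ℓ = 0.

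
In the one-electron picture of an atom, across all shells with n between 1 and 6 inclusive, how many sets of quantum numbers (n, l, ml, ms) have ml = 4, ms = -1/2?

For each n in the range, tally the orbitals obeying ml = 4:
n=5 → 1; n=6 → 2.
Orbitals: 1 + 2 = 3. With ms fixed to -1/2 there is one state per orbital, so 3 states.

3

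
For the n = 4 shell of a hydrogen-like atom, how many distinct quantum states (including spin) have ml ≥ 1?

12

For n = 4, l ranges over 0 … 3.
Orbitals with ml ≥ 1, by l: l=1 → 1; l=2 → 2; l=3 → 3.
Orbitals: 1 + 2 + 3 = 6. Each orbital carries two spin states, so 6 × 2 = 12 states.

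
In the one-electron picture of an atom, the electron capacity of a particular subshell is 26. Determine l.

2(2l+1) = 26 ⇒ 2l+1 = 13 ⇒ l = 6.

l = 6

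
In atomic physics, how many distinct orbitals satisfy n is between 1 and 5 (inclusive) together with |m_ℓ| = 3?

6

Per-shell orbital counts meeting the constraint:
n=4 → 2; n=5 → 4.
Total orbitals: 2 + 4 = 6.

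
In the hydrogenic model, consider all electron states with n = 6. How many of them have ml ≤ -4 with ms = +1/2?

3

Go through l = 0, …, 5 (the values permitted for n = 6).
Orbitals with ml ≤ -4, by l: l=4 → 1; l=5 → 2.
Orbitals: 1 + 2 = 3. With ms fixed to a single value there is one state per orbital, giving 3 states.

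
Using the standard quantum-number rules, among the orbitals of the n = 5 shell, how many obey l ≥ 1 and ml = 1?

The n = 5 shell has l = 0 through 4; check each.
Orbitals with l ≥ 1 and ml = 1, by l: l=1 → 1; l=2 → 1; l=3 → 1; l=4 → 1.
Total orbitals: 1 + 1 + 1 + 1 = 4.

4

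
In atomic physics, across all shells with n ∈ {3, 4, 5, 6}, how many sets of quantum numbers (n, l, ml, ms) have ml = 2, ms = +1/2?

10

Go shell by shell, enumerating (l, ml) with ml = 2:
n=3 → 1; n=4 → 2; n=5 → 3; n=6 → 4.
Orbitals: 1 + 2 + 3 + 4 = 10. With ms fixed to +1/2 there is one state per orbital, so 10 states.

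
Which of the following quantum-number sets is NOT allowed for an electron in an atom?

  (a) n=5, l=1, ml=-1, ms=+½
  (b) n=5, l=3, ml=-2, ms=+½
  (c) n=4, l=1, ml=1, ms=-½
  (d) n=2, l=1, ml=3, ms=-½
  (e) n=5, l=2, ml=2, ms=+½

(d) has |ml| = 3 > l = 1, violating −l ≤ ml ≤ l.
The remaining sets (a), (b), (c), (e) satisfy all four rules.

(d)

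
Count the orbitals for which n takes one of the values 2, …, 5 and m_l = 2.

6

Work shell by shell — for each n, count the (l, m_l) pairs that satisfy m_l = 2:
n=3 → 1; n=4 → 2; n=5 → 3.
Total orbitals: 1 + 2 + 3 = 6.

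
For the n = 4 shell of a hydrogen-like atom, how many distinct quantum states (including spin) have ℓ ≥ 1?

The n = 4 shell has ℓ = 0 through 3; check each.
Contributions: ℓ=1 → 3; ℓ=2 → 5; ℓ=3 → 7.
Orbitals: 3 + 5 + 7 = 15. Each orbital carries two spin states, so 15 × 2 = 30 states.

30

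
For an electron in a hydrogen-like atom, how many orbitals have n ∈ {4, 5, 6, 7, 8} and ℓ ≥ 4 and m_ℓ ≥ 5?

Count contributing orbitals for each principal shell:
n=6 → 1; n=7 → 3; n=8 → 6.
Total orbitals: 1 + 3 + 6 = 10.

10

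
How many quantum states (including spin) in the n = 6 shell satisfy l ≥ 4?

40

Orbitals with l ≥ 4, by l: l=4 → 9; l=5 → 11.
Orbitals: 9 + 11 = 20. Each orbital carries two spin states, so 20 × 2 = 40 states.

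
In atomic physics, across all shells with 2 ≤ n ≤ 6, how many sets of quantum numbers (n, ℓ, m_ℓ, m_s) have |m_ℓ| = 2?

40

For each n in the range, tally the orbitals obeying |m_ℓ| = 2:
n=3 → 2; n=4 → 4; n=5 → 6; n=6 → 8.
Orbitals: 2 + 4 + 6 + 8 = 20. Including both spin states (m_s = ±1/2) gives 2 × 20 = 40 states.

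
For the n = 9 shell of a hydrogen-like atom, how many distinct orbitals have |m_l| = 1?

For n = 9, l ranges over 0 … 8.
The (l, m_l) pairs meeting |m_l| = 1 give: l=1 → 2; l=2 → 2; l=3 → 2; l=4 → 2; l=5 → 2; l=6 → 2; l=7 → 2; l=8 → 2.
Total orbitals: 2 + 2 + 2 + 2 + 2 + 2 + 2 + 2 = 16.

16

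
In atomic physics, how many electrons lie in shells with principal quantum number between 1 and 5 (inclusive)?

110

Shell n has n² orbitals: 1²=1 + 2²=4 + 3²=9 + 4²=16 + 5²=25 = 55 orbitals.
Two spin states per orbital: 2 × 55 = 110 electrons.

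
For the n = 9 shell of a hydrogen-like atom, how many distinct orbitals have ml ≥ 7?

3

The (l, ml) pairs meeting ml ≥ 7 give: l=7 → 1; l=8 → 2.
Total orbitals: 1 + 2 = 3.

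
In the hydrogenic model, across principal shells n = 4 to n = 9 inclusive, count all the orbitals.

271

Shell n has n² orbitals: 4²=16 + 5²=25 + 6²=36 + 7²=49 + 8²=64 + 9²=81 = 271 orbitals.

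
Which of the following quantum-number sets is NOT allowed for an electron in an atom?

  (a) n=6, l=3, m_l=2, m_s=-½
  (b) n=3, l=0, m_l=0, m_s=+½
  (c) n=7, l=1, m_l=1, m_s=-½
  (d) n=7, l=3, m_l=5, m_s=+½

(d) has |m_l| = 5 > l = 3, violating −l ≤ m_l ≤ l.
The remaining sets (a), (b), (c) satisfy all four rules.

(d)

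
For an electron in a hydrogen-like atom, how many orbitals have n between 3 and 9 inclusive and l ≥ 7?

Go shell by shell, enumerating (l, ml) with l ≥ 7:
n=8 → 15; n=9 → 32.
Total orbitals: 15 + 32 = 47.

47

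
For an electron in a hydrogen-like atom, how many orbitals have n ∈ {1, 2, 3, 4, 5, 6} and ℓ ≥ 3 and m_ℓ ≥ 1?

Go shell by shell, enumerating (ℓ, m_ℓ) with ℓ ≥ 3 and m_ℓ ≥ 1:
n=4 → 3; n=5 → 7; n=6 → 12.
Total orbitals: 3 + 7 + 12 = 22.

22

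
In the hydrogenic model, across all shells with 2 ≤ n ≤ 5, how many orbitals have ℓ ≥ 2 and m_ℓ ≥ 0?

22

Go shell by shell, enumerating (ℓ, m_ℓ) with ℓ ≥ 2 and m_ℓ ≥ 0:
n=3 → 3; n=4 → 7; n=5 → 12.
Total orbitals: 3 + 7 + 12 = 22.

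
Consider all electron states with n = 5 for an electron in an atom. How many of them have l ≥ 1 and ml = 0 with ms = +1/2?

The n = 5 shell has l = 0 through 4; check each.
Per l-value: l=1 → 1; l=2 → 1; l=3 → 1; l=4 → 1.
Orbitals: 1 + 1 + 1 + 1 = 4. With ms fixed to a single value there is one state per orbital, giving 4 states.

4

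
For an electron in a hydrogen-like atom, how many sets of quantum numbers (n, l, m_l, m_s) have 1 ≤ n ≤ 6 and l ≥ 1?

Treat each shell separately and count matching orbitals:
n=2 → 3; n=3 → 8; n=4 → 15; n=5 → 24; n=6 → 35.
Orbitals: 3 + 8 + 15 + 24 + 35 = 85. Including both spin states (m_s = ±1/2) gives 2 × 85 = 170 states.

170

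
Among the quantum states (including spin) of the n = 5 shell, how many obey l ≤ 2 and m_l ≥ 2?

For n = 5, l ranges over 0 … 4.
Contributions: l=2 → 1.
Orbitals: 1. Each orbital carries two spin states, so 1 × 2 = 2 states.

2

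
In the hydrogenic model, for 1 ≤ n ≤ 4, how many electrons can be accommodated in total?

60

Total orbitals = 1² + 2² + 3² + 4² = 30. Doubling for spin gives 60 electrons.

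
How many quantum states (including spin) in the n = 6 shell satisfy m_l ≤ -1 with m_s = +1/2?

15

With n = 6 the allowed l are 0, 1, …, 5.
Per l-value: l=1 → 1; l=2 → 2; l=3 → 3; l=4 → 4; l=5 → 5.
Orbitals: 1 + 2 + 3 + 4 + 5 = 15. With m_s fixed to a single value there is one state per orbital, giving 15 states.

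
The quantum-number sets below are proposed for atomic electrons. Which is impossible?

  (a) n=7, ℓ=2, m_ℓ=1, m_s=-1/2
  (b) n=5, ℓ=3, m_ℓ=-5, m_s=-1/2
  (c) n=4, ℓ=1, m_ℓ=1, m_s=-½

(b)

(b) has |m_ℓ| = 5 > ℓ = 3, violating −ℓ ≤ m_ℓ ≤ ℓ.
The remaining sets (a), (c) satisfy all four rules.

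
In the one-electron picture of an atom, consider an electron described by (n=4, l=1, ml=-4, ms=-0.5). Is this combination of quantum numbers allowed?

Not allowed

The magnetic quantum number must satisfy −l ≤ ml ≤ l. With l = 1, ml can only be -1, 0, 1, so ml = -4 is forbidden.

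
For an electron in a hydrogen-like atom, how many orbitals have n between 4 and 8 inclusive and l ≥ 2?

Per-shell orbital counts meeting the constraint:
n=4 → 12; n=5 → 21; n=6 → 32; n=7 → 45; n=8 → 60.
Total orbitals: 12 + 21 + 32 + 45 + 60 = 170.

170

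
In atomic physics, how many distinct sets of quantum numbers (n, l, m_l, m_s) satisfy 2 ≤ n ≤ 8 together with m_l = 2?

42

Per-shell orbital counts meeting the constraint:
n=3 → 1; n=4 → 2; n=5 → 3; n=6 → 4; n=7 → 5; n=8 → 6.
Orbitals: 1 + 2 + 3 + 4 + 5 + 6 = 21. Including both spin states (m_s = ±1/2) gives 2 × 21 = 42 states.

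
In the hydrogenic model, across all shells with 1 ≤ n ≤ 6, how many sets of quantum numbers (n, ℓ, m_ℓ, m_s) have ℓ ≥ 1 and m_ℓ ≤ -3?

For each n in the range, tally the orbitals obeying ℓ ≥ 1 and m_ℓ ≤ -3:
n=4 → 1; n=5 → 3; n=6 → 6.
Orbitals: 1 + 3 + 6 = 10. Including both spin states (m_s = ±1/2) gives 2 × 10 = 20 states.

20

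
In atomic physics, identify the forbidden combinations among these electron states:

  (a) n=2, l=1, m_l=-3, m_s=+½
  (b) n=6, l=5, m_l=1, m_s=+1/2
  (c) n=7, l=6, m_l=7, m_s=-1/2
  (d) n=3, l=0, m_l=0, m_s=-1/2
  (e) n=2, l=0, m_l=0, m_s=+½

(a) and (c)

(a) has |m_l| = 3 > l = 1, violating −l ≤ m_l ≤ l.
(c) has |m_l| = 7 > l = 6, violating −l ≤ m_l ≤ l.
The remaining sets (b), (d), (e) satisfy all four rules.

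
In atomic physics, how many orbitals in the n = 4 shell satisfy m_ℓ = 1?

3

The n = 4 shell has ℓ = 0 through 3; check each.
Contributions: ℓ=1 → 1; ℓ=2 → 1; ℓ=3 → 1.
Total orbitals: 1 + 1 + 1 = 3.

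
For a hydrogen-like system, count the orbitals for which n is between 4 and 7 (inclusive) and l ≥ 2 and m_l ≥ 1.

Go shell by shell, enumerating (l, m_l) with l ≥ 2 and m_l ≥ 1:
n=4 → 5; n=5 → 9; n=6 → 14; n=7 → 20.
Total orbitals: 5 + 9 + 14 + 20 = 48.

48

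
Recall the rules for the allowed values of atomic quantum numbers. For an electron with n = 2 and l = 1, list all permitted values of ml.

-1, 0, 1

ml takes every integer from −l to +l. With l = 1 that gives the 3 values -1, 0, 1.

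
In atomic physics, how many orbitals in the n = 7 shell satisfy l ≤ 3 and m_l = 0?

With n = 7 the allowed l are 0, 1, …, 6.
Orbitals with l ≤ 3 and m_l = 0, by l: l=0 → 1; l=1 → 1; l=2 → 1; l=3 → 1.
Total orbitals: 1 + 1 + 1 + 1 = 4.

4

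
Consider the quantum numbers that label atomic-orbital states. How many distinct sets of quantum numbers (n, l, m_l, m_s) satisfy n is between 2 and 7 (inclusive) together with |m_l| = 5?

Treat each shell separately and count matching orbitals:
n=6 → 2; n=7 → 4.
Orbitals: 2 + 4 = 6. Including both spin states (m_s = ±1/2) gives 2 × 6 = 12 states.

12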